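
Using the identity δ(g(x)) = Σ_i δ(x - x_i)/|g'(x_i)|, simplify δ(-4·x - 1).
\frac{\delta(x + 1/4)}{4}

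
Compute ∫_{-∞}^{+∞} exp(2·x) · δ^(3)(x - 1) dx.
- 8 e^{2}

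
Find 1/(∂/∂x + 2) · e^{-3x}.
- e^{- 3 x}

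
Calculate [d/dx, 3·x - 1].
3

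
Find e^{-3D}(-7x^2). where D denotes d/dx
- 7 x^{2} + 42 x - 63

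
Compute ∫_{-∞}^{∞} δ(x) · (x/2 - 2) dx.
-2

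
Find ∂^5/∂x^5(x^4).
0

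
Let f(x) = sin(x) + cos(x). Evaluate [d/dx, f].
- \sin{\left(x \right)} + \cos{\left(x \right)}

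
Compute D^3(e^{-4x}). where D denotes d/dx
- 64 e^{- 4 x}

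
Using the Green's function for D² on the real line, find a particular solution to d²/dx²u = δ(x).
\frac{|x|}{2}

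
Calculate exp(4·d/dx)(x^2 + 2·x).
x^{2} + 10 x + 24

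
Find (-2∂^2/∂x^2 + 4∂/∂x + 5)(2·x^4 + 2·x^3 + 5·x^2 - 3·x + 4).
10 x^{4} + 42 x^{3} + x^{2} + x - 12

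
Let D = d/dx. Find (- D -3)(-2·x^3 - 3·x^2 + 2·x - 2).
6 x^{3} + 15 x^{2} + 4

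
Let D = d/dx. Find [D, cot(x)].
- \frac{1}{\sin^{2}{\left(x \right)}}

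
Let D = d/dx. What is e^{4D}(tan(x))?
\tan{\left(x + 4 \right)}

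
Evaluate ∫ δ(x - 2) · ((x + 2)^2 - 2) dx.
14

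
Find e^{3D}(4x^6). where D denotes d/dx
4 x^{6} + 72 x^{5} + 540 x^{4} + 2160 x^{3} + 4860 x^{2} + 5832 x + 2916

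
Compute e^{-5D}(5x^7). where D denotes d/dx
5 x^{7} - 175 x^{6} + 2625 x^{5} - 21875 x^{4} + 109375 x^{3} - 328125 x^{2} + 546875 x - 390625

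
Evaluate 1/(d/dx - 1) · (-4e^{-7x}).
\frac{e^{- 7 x}}{2}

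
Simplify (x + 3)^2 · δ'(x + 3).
0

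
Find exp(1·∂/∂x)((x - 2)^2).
x^{2} - 2 x + 1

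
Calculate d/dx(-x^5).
- 5 x^{4}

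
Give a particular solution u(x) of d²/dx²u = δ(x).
\frac{|x|}{2}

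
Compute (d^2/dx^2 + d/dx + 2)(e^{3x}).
14 e^{3 x}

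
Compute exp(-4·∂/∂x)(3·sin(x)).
3 \sin{\left(x - 4 \right)}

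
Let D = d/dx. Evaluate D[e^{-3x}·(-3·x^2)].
3 x \left(3 x - 2\right) e^{- 3 x}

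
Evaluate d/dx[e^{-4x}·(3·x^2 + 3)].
6 \left(- 2 x^{2} + x - 2\right) e^{- 4 x}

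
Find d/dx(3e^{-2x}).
- 6 e^{- 2 x}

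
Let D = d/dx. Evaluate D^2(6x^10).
540 x^{8}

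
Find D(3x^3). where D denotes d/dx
9 x^{2}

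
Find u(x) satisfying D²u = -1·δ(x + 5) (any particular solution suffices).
-\frac{|x + 5|}{2}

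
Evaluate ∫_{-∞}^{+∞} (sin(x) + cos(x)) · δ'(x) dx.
-1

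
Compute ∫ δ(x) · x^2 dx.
0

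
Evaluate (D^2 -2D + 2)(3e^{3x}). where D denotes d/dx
15 e^{3 x}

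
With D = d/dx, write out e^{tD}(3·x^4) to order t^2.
3 x^{2} \left(6 t^{2} + 4 t x + x^{2}\right)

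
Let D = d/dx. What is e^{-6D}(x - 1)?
x - 7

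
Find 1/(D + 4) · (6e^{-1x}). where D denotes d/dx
2 e^{- x}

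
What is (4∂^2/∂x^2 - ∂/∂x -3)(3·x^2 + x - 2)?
- 9 x^{2} - 9 x + 29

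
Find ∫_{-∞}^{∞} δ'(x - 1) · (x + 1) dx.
-1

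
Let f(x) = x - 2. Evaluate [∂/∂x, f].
1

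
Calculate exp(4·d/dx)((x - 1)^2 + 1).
x^{2} + 6 x + 10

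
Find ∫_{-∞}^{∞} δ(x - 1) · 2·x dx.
2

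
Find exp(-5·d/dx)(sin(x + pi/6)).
\sin{\left(x - 5 + \frac{\pi}{6} \right)}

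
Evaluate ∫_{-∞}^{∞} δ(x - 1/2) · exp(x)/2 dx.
\frac{e^{\frac{1}{2}}}{2}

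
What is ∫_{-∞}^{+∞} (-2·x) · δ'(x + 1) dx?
2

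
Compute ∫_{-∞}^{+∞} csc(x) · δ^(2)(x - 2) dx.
\left(2 \cot^{2}{\left(2 \right)} + 1\right) \csc{\left(2 \right)}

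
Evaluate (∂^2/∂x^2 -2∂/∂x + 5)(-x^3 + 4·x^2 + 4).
- 5 x^{3} + 26 x^{2} - 22 x + 28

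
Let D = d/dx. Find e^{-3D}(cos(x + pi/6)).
\cos{\left(x - 3 + \frac{\pi}{6} \right)}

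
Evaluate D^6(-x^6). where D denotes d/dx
-720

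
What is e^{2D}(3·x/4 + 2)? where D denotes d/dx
\frac{3 x}{4} + \frac{7}{2}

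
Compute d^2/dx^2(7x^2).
14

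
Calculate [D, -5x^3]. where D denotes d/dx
- 15 x^{2}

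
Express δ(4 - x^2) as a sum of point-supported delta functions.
\frac{\delta(x - 2) + \delta(x + 2)}{4}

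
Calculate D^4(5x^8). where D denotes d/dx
8400 x^{4}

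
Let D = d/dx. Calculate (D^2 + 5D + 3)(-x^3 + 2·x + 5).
- 3 x^{3} - 15 x^{2} + 25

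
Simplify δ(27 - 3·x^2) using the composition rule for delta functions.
\frac{\delta(x - 3) + \delta(x + 3)}{18}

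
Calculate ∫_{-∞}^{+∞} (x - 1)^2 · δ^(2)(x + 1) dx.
2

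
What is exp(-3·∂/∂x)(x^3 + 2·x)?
x^{3} - 9 x^{2} + 29 x - 33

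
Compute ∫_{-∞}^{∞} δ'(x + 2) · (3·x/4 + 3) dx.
- \frac{3}{4}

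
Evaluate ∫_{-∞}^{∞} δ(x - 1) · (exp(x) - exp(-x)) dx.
2 \sinh{\left(1 \right)}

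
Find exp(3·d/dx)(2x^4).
2 x^{4} + 24 x^{3} + 108 x^{2} + 216 x + 162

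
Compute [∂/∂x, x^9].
9 x^{8}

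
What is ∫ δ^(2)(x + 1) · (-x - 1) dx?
0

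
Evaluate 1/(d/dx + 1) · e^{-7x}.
- \frac{e^{- 7 x}}{6}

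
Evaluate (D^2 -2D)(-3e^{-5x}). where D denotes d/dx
- 105 e^{- 5 x}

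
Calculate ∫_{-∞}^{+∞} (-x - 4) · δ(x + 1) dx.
-3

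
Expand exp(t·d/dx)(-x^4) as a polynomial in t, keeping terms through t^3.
x \left(- 4 t^{3} - 6 t^{2} x - 4 t x^{2} - x^{3}\right)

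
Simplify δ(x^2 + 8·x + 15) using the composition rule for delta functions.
\frac{\delta(x + 5) + \delta(x + 3)}{2}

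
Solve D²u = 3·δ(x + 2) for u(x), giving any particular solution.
\frac{3|x + 2|}{2}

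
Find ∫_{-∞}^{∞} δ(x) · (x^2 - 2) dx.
-2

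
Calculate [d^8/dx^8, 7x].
56\frac{d^{7}}{dx^{7}}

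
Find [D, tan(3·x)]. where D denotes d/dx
\frac{3}{\cos^{2}{\left(3 x \right)}}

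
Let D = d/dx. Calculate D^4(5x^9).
15120 x^{5}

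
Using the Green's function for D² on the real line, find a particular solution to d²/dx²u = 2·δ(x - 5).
|x - 5|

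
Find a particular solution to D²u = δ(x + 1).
\frac{|x + 1|}{2}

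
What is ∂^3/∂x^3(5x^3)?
30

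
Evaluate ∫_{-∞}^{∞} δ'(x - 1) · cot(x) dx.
\frac{1}{\sin^{2}{\left(1 \right)}}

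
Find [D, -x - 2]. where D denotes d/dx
-1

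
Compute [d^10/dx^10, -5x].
-50\frac{d^{9}}{dx^{9}}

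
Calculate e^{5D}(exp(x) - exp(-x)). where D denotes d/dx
2 \sinh{\left(x + 5 \right)}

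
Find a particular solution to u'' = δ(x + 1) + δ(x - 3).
\frac{|x + 1|}{2} + \frac{|x - 3|}{2}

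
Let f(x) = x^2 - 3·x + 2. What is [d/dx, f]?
2 x - 3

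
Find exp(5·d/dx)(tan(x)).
\tan{\left(x + 5 \right)}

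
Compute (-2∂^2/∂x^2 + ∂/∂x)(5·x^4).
20 x^{2} \left(x - 6\right)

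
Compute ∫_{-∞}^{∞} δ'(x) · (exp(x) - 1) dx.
-1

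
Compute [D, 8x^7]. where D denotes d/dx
56 x^{6}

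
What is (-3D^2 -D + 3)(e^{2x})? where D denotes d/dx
- 11 e^{2 x}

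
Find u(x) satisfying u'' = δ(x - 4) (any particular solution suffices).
\frac{|x - 4|}{2}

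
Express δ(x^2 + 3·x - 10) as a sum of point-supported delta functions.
\frac{\delta(x - 2) + \delta(x + 5)}{7}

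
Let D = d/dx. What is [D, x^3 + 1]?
3 x^{2}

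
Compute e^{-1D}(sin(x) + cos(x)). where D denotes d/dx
\sqrt{2} \cos{\left(- x + \frac{\pi}{4} + 1 \right)}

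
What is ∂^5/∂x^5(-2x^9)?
- 30240 x^{4}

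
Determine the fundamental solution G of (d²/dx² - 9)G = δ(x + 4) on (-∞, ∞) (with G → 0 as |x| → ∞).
-\frac{e^{-3|x + 4|}}{6}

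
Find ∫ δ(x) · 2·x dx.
0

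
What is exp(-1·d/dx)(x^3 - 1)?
x^{3} - 3 x^{2} + 3 x - 2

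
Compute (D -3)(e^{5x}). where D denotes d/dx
2 e^{5 x}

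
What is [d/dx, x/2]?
\frac{1}{2}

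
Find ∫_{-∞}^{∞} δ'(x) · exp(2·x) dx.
-2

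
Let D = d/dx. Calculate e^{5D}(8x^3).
8 x^{3} + 120 x^{2} + 600 x + 1000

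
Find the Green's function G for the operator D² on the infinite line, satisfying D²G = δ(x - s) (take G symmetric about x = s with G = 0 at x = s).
\frac{|x - s|}{2}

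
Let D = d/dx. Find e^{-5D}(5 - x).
10 - x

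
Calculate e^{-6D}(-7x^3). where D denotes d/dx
- 7 x^{3} + 126 x^{2} - 756 x + 1512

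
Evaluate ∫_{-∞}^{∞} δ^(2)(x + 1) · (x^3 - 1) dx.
-6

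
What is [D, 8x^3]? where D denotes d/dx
24 x^{2}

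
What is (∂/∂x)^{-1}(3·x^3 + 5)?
\frac{3 x^{4}}{4} + 5 x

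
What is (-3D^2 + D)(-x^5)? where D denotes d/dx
5 x^{3} \left(12 - x\right)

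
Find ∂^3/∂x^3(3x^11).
2970 x^{8}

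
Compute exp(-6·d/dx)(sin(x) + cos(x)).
\sqrt{2} \cos{\left(- x + \frac{\pi}{4} + 6 \right)}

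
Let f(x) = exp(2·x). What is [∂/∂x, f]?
2 e^{2 x}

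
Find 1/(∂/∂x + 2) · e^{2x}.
\frac{e^{2 x}}{4}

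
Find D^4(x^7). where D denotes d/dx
840 x^{3}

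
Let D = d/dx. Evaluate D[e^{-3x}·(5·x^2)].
5 x \left(2 - 3 x\right) e^{- 3 x}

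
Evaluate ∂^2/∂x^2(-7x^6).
- 210 x^{4}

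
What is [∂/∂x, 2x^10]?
20 x^{9}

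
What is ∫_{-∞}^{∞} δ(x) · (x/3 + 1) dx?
1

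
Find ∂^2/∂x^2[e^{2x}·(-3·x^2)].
\left(- 12 x^{2} - 24 x - 6\right) e^{2 x}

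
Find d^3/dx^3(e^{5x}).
125 e^{5 x}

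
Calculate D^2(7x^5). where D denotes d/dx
140 x^{3}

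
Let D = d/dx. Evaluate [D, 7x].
7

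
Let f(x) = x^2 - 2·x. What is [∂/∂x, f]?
2 x - 2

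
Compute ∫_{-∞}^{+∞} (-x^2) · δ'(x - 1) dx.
2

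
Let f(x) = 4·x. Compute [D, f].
4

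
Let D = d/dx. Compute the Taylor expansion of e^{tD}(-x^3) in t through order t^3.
- t^{3} - 3 t^{2} x - 3 t x^{2} - x^{3}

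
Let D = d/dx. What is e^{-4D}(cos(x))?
\cos{\left(x - 4 \right)}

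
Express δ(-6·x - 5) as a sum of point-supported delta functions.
\frac{\delta(x + 5/6)}{6}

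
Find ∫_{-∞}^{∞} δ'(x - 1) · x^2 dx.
-2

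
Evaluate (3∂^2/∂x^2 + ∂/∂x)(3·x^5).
15 x^{3} \left(x + 12\right)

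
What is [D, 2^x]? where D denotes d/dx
2^{x} \log{\left(2 \right)}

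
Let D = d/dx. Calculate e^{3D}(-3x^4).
- 3 x^{4} - 36 x^{3} - 162 x^{2} - 324 x - 243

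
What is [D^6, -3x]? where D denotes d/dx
-18D^{5}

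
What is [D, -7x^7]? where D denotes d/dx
- 49 x^{6}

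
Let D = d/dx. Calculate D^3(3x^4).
72 x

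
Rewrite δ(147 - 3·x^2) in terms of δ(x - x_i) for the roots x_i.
\frac{\delta(x - 7) + \delta(x + 7)}{42}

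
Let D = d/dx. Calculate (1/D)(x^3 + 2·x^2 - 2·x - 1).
\frac{x^{4}}{4} + \frac{2 x^{3}}{3} - x^{2} - x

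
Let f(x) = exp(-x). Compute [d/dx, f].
- e^{- x}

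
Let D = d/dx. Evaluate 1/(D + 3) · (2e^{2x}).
\frac{2 e^{2 x}}{5}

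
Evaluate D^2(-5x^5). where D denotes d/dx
- 100 x^{3}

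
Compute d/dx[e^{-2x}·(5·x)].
5 \left(1 - 2 x\right) e^{- 2 x}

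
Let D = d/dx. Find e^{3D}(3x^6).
3 x^{6} + 54 x^{5} + 405 x^{4} + 1620 x^{3} + 3645 x^{2} + 4374 x + 2187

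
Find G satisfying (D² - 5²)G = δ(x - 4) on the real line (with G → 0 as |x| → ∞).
-\frac{e^{-5|x - 4|}}{10}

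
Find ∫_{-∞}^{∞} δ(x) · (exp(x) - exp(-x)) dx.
0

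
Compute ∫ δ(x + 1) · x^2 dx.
1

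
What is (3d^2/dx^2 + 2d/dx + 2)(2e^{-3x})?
46 e^{- 3 x}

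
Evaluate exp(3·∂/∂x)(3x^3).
3 x^{3} + 27 x^{2} + 81 x + 81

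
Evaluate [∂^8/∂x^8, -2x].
-16\frac{d^{7}}{dx^{7}}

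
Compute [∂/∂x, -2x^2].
- 4 x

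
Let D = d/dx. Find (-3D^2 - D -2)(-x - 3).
2 x + 7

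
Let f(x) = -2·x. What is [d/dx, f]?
-2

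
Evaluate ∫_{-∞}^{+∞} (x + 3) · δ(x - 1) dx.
4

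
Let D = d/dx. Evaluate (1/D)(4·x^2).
\frac{4 x^{3}}{3}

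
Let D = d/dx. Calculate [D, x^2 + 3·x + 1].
2 x + 3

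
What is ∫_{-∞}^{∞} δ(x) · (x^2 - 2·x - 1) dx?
-1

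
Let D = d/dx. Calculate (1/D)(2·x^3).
\frac{x^{4}}{2}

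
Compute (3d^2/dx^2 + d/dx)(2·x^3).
6 x \left(x + 6\right)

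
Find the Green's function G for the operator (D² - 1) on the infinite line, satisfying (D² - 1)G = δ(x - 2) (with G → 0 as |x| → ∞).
-\frac{e^{-|x - 2|}}{2}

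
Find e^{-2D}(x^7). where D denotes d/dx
x^{7} - 14 x^{6} + 84 x^{5} - 280 x^{4} + 560 x^{3} - 672 x^{2} + 448 x - 128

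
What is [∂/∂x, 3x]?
3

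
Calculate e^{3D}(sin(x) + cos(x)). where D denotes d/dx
\sqrt{2} \sin{\left(x + \frac{\pi}{4} + 3 \right)}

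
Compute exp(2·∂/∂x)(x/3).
\frac{x}{3} + \frac{2}{3}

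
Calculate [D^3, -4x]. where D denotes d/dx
-12D^{2}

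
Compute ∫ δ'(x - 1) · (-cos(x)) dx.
- \sin{\left(1 \right)}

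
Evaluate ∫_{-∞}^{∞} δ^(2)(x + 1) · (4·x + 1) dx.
0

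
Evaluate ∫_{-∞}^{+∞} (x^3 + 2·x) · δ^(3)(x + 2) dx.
-6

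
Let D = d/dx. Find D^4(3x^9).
9072 x^{5}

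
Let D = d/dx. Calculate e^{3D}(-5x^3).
- 5 x^{3} - 45 x^{2} - 135 x - 135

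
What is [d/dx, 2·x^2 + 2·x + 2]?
4 x + 2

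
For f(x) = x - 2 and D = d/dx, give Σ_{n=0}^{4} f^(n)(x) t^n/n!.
t + x - 2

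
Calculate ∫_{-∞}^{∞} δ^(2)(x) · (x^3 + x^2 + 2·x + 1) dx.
2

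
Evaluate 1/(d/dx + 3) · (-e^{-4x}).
e^{- 4 x}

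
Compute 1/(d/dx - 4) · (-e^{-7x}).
\frac{e^{- 7 x}}{11}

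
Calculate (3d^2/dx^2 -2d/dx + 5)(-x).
2 - 5 x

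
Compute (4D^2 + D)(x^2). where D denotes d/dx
2 x + 8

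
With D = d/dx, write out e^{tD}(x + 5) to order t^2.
t + x + 5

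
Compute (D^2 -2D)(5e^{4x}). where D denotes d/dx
40 e^{4 x}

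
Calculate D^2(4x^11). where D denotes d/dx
440 x^{9}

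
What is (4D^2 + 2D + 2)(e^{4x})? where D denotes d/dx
74 e^{4 x}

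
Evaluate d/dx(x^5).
5 x^{4}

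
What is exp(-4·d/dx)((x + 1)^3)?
x^{3} - 9 x^{2} + 27 x - 27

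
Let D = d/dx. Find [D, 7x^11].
77 x^{10}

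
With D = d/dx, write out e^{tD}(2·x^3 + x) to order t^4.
2 t^{3} + 6 t^{2} x + t \left(6 x^{2} + 1\right) + 2 x^{3} + x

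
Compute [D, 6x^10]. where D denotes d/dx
60 x^{9}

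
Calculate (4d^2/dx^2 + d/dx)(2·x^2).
4 x + 16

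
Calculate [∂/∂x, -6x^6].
- 36 x^{5}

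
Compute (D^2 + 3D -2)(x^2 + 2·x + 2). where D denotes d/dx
- 2 x^{2} + 2 x + 4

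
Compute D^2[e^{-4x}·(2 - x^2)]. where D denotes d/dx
2 \left(- 8 x^{2} + 8 x + 15\right) e^{- 4 x}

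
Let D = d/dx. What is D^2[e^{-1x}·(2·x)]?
2 \left(x - 2\right) e^{- x}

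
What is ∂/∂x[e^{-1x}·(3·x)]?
3 \left(1 - x\right) e^{- x}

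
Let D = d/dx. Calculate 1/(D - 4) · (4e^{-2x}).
- \frac{2 e^{- 2 x}}{3}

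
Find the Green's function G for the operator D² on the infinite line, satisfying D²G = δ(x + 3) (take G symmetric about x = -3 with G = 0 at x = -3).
\frac{|x + 3|}{2}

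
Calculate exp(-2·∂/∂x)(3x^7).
3 x^{7} - 42 x^{6} + 252 x^{5} - 840 x^{4} + 1680 x^{3} - 2016 x^{2} + 1344 x - 384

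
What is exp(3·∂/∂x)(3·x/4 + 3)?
\frac{3 x}{4} + \frac{21}{4}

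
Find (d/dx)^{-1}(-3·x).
- \frac{3 x^{2}}{2}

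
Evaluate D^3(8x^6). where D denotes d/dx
960 x^{3}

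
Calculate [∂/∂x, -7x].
-7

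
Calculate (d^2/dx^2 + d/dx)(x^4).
4 x^{2} \left(x + 3\right)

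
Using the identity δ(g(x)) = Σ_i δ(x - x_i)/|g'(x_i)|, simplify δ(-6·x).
\frac{\delta(x)}{6}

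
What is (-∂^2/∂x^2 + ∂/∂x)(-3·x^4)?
12 x^{2} \left(3 - x\right)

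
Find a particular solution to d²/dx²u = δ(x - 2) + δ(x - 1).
\frac{|x - 2|}{2} + \frac{|x - 1|}{2}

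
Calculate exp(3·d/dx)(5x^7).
5 x^{7} + 105 x^{6} + 945 x^{5} + 4725 x^{4} + 14175 x^{3} + 25515 x^{2} + 25515 x + 10935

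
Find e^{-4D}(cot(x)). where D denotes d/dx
\cot{\left(x - 4 \right)}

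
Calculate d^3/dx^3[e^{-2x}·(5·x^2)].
20 \left(- 2 x^{2} + 6 x - 3\right) e^{- 2 x}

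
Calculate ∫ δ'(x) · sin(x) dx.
-1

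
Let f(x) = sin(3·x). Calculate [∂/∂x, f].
3 \cos{\left(3 x \right)}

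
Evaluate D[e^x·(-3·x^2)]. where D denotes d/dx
3 x \left(- x - 2\right) e^{x}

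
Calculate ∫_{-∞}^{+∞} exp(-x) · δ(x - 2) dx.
e^{-2}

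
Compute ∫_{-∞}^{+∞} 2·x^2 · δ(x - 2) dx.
8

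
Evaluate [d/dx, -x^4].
- 4 x^{3}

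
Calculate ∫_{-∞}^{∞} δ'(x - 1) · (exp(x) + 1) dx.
- e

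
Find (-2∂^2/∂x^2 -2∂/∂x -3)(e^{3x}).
- 27 e^{3 x}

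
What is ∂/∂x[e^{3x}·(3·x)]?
\left(9 x + 3\right) e^{3 x}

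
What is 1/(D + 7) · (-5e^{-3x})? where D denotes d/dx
- \frac{5 e^{- 3 x}}{4}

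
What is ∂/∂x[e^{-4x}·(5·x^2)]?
10 x \left(1 - 2 x\right) e^{- 4 x}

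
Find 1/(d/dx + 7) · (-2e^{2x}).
- \frac{2 e^{2 x}}{9}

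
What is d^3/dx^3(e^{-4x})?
- 64 e^{- 4 x}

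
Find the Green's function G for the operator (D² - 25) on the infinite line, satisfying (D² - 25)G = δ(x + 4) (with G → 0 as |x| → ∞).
-\frac{e^{-5|x + 4|}}{10}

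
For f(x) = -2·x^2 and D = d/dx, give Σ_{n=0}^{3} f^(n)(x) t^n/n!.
- 2 t^{2} - 4 t x - 2 x^{2}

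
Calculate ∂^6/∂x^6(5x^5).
0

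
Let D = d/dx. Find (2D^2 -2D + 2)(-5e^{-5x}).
- 310 e^{- 5 x}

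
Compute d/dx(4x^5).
20 x^{4}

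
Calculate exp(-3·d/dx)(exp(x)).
e^{x - 3}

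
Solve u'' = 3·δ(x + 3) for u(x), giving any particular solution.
\frac{3|x + 3|}{2}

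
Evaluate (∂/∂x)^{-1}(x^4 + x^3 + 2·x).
\frac{x^{5}}{5} + \frac{x^{4}}{4} + x^{2}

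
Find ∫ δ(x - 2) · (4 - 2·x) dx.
0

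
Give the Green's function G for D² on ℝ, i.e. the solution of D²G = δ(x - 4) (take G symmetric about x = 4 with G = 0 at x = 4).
\frac{|x - 4|}{2}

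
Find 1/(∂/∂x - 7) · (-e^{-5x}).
\frac{e^{- 5 x}}{12}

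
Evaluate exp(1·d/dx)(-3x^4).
- 3 x^{4} - 12 x^{3} - 18 x^{2} - 12 x - 3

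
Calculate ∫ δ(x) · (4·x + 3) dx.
3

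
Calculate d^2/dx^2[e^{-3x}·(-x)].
3 \left(2 - 3 x\right) e^{- 3 x}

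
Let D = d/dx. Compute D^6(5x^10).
756000 x^{4}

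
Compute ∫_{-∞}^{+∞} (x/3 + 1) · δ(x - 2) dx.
\frac{5}{3}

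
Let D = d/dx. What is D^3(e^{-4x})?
- 64 e^{- 4 x}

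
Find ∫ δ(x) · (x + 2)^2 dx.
4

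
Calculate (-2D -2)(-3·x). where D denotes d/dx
6 x + 6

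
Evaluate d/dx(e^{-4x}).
- 4 e^{- 4 x}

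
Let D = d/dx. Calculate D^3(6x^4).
144 x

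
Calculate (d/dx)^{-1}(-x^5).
- \frac{x^{6}}{6}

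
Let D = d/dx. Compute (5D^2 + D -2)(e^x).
4 e^{x}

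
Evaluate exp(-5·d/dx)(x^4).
x^{4} - 20 x^{3} + 150 x^{2} - 500 x + 625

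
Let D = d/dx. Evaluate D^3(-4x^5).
- 240 x^{2}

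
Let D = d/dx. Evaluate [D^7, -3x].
-21D^{6}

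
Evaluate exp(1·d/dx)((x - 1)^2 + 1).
x^{2} + 1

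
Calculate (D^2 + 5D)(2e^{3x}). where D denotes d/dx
48 e^{3 x}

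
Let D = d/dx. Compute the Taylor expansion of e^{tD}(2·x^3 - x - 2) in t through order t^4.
2 t^{3} + 6 t^{2} x + t \left(6 x^{2} - 1\right) + 2 x^{3} - x - 2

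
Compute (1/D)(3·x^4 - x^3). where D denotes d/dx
\frac{3 x^{5}}{5} - \frac{x^{4}}{4}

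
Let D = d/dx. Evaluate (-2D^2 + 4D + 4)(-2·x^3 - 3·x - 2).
- 8 x^{3} - 24 x^{2} + 12 x - 20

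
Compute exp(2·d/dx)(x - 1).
x + 1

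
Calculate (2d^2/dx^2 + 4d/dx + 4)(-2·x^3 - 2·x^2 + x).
- 8 x^{3} - 32 x^{2} - 36 x - 4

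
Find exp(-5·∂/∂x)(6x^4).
6 x^{4} - 120 x^{3} + 900 x^{2} - 3000 x + 3750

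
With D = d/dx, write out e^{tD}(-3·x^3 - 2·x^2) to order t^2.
- t^{2} \left(9 x + 2\right) - t x \left(9 x + 4\right) - 3 x^{3} - 2 x^{2}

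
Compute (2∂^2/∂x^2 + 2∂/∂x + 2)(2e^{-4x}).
52 e^{- 4 x}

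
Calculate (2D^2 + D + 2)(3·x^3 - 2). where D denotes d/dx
6 x^{3} + 9 x^{2} + 36 x - 4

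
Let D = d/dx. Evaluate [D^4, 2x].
8D^{3}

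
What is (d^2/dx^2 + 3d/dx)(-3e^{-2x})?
6 e^{- 2 x}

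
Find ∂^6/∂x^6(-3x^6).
-2160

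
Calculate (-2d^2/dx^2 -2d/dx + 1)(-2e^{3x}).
46 e^{3 x}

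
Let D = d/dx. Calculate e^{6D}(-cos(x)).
- \cos{\left(x + 6 \right)}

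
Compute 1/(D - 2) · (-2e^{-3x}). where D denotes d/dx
\frac{2 e^{- 3 x}}{5}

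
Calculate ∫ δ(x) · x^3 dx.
0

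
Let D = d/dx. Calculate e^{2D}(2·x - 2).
2 x + 2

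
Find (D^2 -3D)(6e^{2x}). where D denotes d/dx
- 12 e^{2 x}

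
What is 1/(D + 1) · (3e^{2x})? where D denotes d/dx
e^{2 x}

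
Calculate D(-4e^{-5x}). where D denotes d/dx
20 e^{- 5 x}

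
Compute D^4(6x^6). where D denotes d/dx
2160 x^{2}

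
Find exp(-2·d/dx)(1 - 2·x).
5 - 2 x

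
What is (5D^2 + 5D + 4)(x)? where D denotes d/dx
4 x + 5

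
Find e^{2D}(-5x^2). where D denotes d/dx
- 5 x^{2} - 20 x - 20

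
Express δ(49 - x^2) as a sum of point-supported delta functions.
\frac{\delta(x - 7) + \delta(x + 7)}{14}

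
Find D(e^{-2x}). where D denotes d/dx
- 2 e^{- 2 x}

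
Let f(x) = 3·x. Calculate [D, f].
3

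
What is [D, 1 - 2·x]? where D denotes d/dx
-2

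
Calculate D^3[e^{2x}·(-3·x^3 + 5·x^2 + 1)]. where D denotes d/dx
\left(- 24 x^{3} - 68 x^{2} + 12 x + 50\right) e^{2 x}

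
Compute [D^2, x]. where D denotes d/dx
2D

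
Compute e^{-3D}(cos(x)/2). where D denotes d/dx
\frac{\cos{\left(x - 3 \right)}}{2}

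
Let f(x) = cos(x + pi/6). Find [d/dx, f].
- \sin{\left(x + \frac{\pi}{6} \right)}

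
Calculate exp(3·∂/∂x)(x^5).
x^{5} + 15 x^{4} + 90 x^{3} + 270 x^{2} + 405 x + 243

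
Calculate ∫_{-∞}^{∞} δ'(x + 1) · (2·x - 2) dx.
-2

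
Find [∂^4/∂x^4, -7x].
-28\frac{d^{3}}{dx^{3}}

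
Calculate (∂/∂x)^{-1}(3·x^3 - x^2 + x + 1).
\frac{3 x^{4}}{4} - \frac{x^{3}}{3} + \frac{x^{2}}{2} + x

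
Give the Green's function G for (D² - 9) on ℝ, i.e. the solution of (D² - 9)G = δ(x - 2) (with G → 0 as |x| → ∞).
-\frac{e^{-3|x - 2|}}{6}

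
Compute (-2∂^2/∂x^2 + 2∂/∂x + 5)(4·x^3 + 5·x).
20 x^{3} + 24 x^{2} - 23 x + 10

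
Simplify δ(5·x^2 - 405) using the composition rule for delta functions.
\frac{\delta(x - 9) + \delta(x + 9)}{90}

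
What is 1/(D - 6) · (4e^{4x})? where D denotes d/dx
- 2 e^{4 x}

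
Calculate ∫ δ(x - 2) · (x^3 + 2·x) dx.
12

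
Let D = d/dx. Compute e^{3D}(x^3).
x^{3} + 9 x^{2} + 27 x + 27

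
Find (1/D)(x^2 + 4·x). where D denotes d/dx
\frac{x^{3}}{3} + 2 x^{2}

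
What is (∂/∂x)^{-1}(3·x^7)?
\frac{3 x^{8}}{8}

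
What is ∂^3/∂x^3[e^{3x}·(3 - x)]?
27 \left(2 - x\right) e^{3 x}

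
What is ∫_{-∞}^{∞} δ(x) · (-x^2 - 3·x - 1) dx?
-1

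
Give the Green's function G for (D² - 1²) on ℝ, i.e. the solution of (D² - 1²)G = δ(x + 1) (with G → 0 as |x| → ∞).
-\frac{e^{-|x + 1|}}{2}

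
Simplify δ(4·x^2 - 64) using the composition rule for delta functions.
\frac{\delta(x - 4) + \delta(x + 4)}{32}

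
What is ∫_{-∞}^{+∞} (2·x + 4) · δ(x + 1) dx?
2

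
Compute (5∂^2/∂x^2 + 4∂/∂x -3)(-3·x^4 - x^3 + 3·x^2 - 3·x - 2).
9 x^{4} - 45 x^{3} - 201 x^{2} + 3 x + 24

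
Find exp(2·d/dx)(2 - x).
- x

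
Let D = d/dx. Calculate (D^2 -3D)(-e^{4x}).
- 4 e^{4 x}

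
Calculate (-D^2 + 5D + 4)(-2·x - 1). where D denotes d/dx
- 8 x - 14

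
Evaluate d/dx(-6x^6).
- 36 x^{5}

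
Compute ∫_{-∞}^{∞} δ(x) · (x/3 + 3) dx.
3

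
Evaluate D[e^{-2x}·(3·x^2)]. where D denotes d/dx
6 x \left(1 - x\right) e^{- 2 x}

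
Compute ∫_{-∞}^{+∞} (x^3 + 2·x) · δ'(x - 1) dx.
-5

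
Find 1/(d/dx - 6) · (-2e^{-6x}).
\frac{e^{- 6 x}}{6}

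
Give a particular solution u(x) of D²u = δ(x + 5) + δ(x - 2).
\frac{|x + 5|}{2} + \frac{|x - 2|}{2}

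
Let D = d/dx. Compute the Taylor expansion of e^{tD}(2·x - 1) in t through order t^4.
2 t + 2 x - 1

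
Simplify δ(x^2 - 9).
\frac{\delta(x + 3) + \delta(x - 3)}{6}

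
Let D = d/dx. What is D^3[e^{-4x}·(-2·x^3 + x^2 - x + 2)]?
4 \left(32 x^{3} - 88 x^{2} + 76 x - 53\right) e^{- 4 x}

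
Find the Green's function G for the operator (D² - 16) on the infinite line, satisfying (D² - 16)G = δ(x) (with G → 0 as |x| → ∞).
-\frac{e^{-4|x|}}{8}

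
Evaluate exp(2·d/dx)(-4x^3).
- 4 x^{3} - 24 x^{2} - 48 x - 32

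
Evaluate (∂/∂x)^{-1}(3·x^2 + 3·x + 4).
x^{3} + \frac{3 x^{2}}{2} + 4 x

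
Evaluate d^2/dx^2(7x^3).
42 x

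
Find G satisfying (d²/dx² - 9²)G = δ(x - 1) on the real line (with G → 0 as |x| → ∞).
-\frac{e^{-9|x - 1|}}{18}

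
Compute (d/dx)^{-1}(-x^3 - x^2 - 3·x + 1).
- \frac{x^{4}}{4} - \frac{x^{3}}{3} - \frac{3 x^{2}}{2} + x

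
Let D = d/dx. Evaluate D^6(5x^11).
1663200 x^{5}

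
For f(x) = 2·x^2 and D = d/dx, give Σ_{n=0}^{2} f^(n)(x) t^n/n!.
2 t^{2} + 4 t x + 2 x^{2}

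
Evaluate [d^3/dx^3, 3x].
9\frac{d^{2}}{dx^{2}}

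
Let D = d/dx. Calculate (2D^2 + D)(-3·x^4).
12 x^{2} \left(- x - 6\right)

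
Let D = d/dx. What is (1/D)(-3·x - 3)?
- \frac{3 x^{2}}{2} - 3 x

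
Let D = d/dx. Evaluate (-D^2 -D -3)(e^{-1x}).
- 3 e^{- x}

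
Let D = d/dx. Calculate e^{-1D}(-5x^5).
- 5 x^{5} + 25 x^{4} - 50 x^{3} + 50 x^{2} - 25 x + 5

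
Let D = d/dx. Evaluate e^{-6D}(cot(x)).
\cot{\left(x - 6 \right)}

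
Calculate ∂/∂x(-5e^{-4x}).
20 e^{- 4 x}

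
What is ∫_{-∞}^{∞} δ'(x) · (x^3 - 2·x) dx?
2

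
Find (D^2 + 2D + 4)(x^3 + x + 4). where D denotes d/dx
4 x^{3} + 6 x^{2} + 10 x + 18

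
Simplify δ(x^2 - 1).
\frac{\delta(x - 1) + \delta(x + 1)}{2}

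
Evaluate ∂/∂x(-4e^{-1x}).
4 e^{- x}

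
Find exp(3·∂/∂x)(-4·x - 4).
- 4 x - 16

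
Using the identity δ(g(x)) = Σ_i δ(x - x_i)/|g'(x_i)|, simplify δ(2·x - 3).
\frac{\delta(x - 3/2)}{2}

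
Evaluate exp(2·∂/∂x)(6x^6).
6 x^{6} + 72 x^{5} + 360 x^{4} + 960 x^{3} + 1440 x^{2} + 1152 x + 384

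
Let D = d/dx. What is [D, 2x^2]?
4 x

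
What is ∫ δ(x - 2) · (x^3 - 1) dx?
7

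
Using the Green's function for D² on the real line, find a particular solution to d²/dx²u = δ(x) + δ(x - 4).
\frac{|x|}{2} + \frac{|x - 4|}{2}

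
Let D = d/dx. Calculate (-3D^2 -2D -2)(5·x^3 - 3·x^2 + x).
- 10 x^{3} - 24 x^{2} - 80 x + 16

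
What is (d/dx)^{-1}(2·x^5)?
\frac{x^{6}}{3}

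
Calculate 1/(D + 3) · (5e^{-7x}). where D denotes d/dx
- \frac{5 e^{- 7 x}}{4}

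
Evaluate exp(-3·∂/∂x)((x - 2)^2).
x^{2} - 10 x + 25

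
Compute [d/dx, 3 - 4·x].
-4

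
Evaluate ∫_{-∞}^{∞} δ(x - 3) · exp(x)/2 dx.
\frac{e^{3}}{2}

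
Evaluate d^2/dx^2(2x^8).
112 x^{6}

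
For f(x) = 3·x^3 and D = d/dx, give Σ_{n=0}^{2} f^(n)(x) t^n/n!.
3 x \left(3 t^{2} + 3 t x + x^{2}\right)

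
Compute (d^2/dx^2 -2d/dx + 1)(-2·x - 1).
3 - 2 x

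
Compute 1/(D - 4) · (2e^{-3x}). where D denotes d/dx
- \frac{2 e^{- 3 x}}{7}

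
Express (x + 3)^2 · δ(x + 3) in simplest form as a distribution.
0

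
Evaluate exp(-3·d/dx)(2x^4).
2 x^{4} - 24 x^{3} + 108 x^{2} - 216 x + 162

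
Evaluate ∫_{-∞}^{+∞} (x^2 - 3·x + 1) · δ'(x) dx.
3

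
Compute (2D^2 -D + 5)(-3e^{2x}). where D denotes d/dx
- 33 e^{2 x}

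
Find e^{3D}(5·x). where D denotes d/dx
5 x + 15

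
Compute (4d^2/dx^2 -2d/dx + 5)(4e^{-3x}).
188 e^{- 3 x}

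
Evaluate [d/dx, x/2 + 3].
\frac{1}{2}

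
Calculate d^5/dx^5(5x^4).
0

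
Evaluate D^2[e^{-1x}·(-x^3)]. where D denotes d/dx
x \left(- x^{2} + 6 x - 6\right) e^{- x}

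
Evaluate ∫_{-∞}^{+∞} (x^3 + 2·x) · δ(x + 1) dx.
-3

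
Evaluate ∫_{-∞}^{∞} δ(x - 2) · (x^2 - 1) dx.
3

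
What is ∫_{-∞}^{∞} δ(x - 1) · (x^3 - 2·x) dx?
-1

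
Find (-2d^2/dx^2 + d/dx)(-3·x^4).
12 x^{2} \left(6 - x\right)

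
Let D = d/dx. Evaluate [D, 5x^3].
15 x^{2}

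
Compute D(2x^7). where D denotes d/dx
14 x^{6}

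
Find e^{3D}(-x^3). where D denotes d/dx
- x^{3} - 9 x^{2} - 27 x - 27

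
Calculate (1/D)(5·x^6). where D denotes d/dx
\frac{5 x^{7}}{7}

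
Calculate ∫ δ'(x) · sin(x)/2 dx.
- \frac{1}{2}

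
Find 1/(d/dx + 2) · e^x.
\frac{e^{x}}{3}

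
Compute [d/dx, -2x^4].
- 8 x^{3}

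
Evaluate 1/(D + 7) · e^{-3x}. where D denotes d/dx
\frac{e^{- 3 x}}{4}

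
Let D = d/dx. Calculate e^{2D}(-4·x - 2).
- 4 x - 10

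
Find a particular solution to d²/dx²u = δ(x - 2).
\frac{|x - 2|}{2}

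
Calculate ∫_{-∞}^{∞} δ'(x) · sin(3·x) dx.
-3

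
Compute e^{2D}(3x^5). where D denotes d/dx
3 x^{5} + 30 x^{4} + 120 x^{3} + 240 x^{2} + 240 x + 96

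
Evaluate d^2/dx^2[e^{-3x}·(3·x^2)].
3 \left(9 x^{2} - 12 x + 2\right) e^{- 3 x}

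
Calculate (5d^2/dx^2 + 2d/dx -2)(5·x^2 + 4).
- 10 x^{2} + 20 x + 42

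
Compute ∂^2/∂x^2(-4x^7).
- 168 x^{5}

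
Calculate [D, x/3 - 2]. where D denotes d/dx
\frac{1}{3}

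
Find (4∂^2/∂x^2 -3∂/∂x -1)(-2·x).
2 x + 6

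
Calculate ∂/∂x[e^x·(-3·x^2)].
3 x \left(- x - 2\right) e^{x}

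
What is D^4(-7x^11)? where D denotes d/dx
- 55440 x^{7}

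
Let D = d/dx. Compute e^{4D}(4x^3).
4 x^{3} + 48 x^{2} + 192 x + 256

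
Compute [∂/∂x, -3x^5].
- 15 x^{4}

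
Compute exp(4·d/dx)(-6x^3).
- 6 x^{3} - 72 x^{2} - 288 x - 384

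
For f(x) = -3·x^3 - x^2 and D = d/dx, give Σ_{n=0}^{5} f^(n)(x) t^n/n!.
- 3 t^{3} - t^{2} \left(9 x + 1\right) - t x \left(9 x + 2\right) - 3 x^{3} - x^{2}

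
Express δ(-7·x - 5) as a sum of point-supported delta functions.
\frac{\delta(x + 5/7)}{7}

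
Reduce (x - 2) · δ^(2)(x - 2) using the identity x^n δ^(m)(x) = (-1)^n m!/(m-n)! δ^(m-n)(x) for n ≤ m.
-2\delta'(x - 2)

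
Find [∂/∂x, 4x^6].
24 x^{5}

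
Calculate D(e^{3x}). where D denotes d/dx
3 e^{3 x}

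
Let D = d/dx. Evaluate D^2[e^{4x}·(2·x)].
\left(32 x + 16\right) e^{4 x}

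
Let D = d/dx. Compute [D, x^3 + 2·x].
3 x^{2} + 2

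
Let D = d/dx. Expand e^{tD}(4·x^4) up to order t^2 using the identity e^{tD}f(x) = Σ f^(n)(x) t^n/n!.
4 x^{2} \left(6 t^{2} + 4 t x + x^{2}\right)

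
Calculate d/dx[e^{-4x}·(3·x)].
3 \left(1 - 4 x\right) e^{- 4 x}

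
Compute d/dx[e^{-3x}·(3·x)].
3 \left(1 - 3 x\right) e^{- 3 x}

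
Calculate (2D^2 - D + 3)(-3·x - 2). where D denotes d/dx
- 9 x - 3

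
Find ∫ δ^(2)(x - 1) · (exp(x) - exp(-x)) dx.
2 \sinh{\left(1 \right)}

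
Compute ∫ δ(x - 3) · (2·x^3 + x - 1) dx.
56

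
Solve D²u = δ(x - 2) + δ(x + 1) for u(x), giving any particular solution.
\frac{|x - 2|}{2} + \frac{|x + 1|}{2}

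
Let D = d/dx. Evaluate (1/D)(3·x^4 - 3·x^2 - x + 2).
\frac{3 x^{5}}{5} - x^{3} - \frac{x^{2}}{2} + 2 x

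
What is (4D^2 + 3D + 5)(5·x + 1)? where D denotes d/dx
25 x + 20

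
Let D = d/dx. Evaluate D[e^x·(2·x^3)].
2 x^{2} \left(x + 3\right) e^{x}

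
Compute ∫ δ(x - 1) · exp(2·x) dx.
e^{2}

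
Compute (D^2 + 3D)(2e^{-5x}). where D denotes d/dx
20 e^{- 5 x}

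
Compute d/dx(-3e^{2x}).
- 6 e^{2 x}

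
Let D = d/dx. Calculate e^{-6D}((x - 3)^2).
x^{2} - 18 x + 81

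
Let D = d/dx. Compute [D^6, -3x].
-18D^{5}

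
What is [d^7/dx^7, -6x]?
-42\frac{d^{6}}{dx^{6}}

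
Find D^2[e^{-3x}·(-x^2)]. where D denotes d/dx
\left(- 9 x^{2} + 12 x - 2\right) e^{- 3 x}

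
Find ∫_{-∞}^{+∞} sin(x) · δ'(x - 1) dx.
- \cos{\left(1 \right)}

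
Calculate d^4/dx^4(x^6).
360 x^{2}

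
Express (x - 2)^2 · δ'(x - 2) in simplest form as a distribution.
0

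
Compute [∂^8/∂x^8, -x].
-8\frac{d^{7}}{dx^{7}}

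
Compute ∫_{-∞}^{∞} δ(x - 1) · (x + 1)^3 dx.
8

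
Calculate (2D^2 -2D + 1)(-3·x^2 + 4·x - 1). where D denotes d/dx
- 3 x^{2} + 16 x - 21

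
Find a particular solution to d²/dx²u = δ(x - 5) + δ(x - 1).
\frac{|x - 5|}{2} + \frac{|x - 1|}{2}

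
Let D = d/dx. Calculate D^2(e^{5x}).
25 e^{5 x}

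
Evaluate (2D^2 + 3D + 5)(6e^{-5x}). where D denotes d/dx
240 e^{- 5 x}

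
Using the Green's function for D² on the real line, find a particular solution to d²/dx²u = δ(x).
\frac{|x|}{2}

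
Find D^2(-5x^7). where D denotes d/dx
- 210 x^{5}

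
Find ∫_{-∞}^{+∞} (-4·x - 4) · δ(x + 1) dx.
0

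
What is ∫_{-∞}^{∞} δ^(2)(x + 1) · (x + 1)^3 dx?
0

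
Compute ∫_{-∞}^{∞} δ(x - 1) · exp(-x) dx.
e^{-1}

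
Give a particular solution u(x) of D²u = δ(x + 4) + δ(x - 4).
\frac{|x + 4|}{2} + \frac{|x - 4|}{2}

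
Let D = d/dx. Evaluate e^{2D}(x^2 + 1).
x^{2} + 4 x + 5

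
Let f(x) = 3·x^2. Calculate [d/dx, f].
6 x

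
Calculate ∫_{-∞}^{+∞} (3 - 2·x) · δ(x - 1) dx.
1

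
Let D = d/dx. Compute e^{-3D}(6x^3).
6 x^{3} - 54 x^{2} + 162 x - 162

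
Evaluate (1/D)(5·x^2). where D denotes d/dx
\frac{5 x^{3}}{3}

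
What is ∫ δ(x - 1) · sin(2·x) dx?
\sin{\left(2 \right)}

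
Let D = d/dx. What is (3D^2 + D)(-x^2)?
- 2 x - 6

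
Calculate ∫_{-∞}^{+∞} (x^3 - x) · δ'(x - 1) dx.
-2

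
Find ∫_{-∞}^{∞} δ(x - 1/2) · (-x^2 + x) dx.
\frac{1}{4}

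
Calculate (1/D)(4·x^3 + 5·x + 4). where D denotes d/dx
x^{4} + \frac{5 x^{2}}{2} + 4 x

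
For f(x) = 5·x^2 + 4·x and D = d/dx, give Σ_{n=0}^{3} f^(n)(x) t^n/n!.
5 t^{2} + 2 t \left(5 x + 2\right) + 5 x^{2} + 4 x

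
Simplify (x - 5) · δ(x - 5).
0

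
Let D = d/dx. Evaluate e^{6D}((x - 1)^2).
x^{2} + 10 x + 25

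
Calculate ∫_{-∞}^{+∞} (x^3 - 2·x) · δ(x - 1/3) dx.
- \frac{17}{27}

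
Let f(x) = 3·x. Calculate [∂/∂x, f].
3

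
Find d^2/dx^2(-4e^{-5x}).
- 100 e^{- 5 x}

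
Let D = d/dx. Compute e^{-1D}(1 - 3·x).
4 - 3 x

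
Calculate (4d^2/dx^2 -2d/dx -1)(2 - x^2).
x^{2} + 4 x - 10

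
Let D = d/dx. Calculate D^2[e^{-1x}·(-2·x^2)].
2 \left(- x^{2} + 4 x - 2\right) e^{- x}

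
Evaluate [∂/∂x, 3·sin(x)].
3 \cos{\left(x \right)}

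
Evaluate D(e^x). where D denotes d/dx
e^{x}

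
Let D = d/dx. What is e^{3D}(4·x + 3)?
4 x + 15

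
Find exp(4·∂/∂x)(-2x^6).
- 2 x^{6} - 48 x^{5} - 480 x^{4} - 2560 x^{3} - 7680 x^{2} - 12288 x - 8192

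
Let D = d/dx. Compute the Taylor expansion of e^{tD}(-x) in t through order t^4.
- t - x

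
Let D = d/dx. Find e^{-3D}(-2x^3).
- 2 x^{3} + 18 x^{2} - 54 x + 54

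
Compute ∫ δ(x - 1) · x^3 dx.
1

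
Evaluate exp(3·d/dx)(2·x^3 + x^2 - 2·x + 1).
2 x^{3} + 19 x^{2} + 58 x + 58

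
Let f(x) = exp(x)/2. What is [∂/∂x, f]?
\frac{e^{x}}{2}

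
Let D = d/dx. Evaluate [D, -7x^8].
- 56 x^{7}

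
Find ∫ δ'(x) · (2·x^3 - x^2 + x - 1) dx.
-1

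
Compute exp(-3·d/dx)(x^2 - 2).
x^{2} - 6 x + 7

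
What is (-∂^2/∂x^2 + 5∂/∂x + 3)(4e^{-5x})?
- 188 e^{- 5 x}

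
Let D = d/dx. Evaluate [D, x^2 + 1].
2 x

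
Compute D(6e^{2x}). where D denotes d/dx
12 e^{2 x}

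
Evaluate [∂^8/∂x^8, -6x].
-48\frac{d^{7}}{dx^{7}}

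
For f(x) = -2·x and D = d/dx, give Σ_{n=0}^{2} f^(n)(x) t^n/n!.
- 2 t - 2 x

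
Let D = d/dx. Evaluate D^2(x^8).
56 x^{6}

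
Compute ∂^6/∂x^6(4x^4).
0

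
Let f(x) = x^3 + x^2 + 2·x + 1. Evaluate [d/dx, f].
3 x^{2} + 2 x + 2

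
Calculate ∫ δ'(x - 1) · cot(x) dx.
\frac{1}{\sin^{2}{\left(1 \right)}}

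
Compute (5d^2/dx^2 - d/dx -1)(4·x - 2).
- 4 x - 2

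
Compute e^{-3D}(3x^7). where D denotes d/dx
3 x^{7} - 63 x^{6} + 567 x^{5} - 2835 x^{4} + 8505 x^{3} - 15309 x^{2} + 15309 x - 6561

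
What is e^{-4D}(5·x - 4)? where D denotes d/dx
5 x - 24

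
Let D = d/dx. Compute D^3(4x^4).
96 x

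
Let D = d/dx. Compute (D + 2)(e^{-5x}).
- 3 e^{- 5 x}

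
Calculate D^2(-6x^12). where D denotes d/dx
- 792 x^{10}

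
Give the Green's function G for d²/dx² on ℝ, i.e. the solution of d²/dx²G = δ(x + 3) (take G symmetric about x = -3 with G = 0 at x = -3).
\frac{|x + 3|}{2}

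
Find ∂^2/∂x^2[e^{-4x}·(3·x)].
24 \left(2 x - 1\right) e^{- 4 x}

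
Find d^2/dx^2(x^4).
12 x^{2}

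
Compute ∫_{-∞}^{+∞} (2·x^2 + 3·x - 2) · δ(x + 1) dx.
-3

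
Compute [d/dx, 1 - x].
-1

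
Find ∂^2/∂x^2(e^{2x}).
4 e^{2 x}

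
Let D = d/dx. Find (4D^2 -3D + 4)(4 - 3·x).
25 - 12 x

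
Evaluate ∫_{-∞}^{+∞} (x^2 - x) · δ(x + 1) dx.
2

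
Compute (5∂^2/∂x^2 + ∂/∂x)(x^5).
5 x^{3} \left(x + 20\right)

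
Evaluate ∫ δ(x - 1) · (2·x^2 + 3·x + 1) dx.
6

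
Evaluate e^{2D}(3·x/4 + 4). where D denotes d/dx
\frac{3 x}{4} + \frac{11}{2}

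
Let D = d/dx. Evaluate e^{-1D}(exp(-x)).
e^{1 - x}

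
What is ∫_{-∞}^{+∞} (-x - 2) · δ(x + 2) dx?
0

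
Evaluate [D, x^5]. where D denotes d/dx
5 x^{4}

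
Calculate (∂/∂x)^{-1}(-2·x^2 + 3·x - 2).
- \frac{2 x^{3}}{3} + \frac{3 x^{2}}{2} - 2 x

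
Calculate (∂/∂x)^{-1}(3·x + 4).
\frac{3 x^{2}}{2} + 4 x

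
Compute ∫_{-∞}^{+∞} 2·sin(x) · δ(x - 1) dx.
2 \sin{\left(1 \right)}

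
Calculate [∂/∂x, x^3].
3 x^{2}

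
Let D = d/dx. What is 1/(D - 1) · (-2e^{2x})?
- 2 e^{2 x}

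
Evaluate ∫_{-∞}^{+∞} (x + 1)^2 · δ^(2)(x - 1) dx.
2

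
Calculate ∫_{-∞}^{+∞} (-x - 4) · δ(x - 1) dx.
-5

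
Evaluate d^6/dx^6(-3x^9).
- 181440 x^{3}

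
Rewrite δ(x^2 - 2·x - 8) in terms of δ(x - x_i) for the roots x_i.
\frac{\delta(x - 4) + \delta(x + 2)}{6}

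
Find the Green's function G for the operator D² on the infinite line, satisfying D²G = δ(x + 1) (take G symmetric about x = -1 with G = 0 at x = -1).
\frac{|x + 1|}{2}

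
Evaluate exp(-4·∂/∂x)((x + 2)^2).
x^{2} - 4 x + 4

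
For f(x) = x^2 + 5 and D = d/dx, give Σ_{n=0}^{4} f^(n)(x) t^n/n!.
t^{2} + 2 t x + x^{2} + 5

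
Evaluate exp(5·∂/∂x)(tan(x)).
\tan{\left(x + 5 \right)}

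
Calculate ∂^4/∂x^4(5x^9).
15120 x^{5}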